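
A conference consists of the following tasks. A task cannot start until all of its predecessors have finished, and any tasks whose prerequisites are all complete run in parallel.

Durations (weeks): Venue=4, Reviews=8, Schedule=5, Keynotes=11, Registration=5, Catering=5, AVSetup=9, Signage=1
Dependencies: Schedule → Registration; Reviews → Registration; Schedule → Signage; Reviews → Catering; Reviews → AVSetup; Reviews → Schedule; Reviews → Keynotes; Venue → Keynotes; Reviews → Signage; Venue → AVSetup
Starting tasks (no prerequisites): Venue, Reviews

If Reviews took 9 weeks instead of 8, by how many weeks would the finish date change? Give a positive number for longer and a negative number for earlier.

The binding path is Reviews→Keynotes = 8+11 = 19; finish at 19 weeks.
Reviews is on the critical path; changing it to 9 makes that path 20 weeks.
No other chain overtakes it, so the finish is 20 weeks.
Change in finish: 20 − 19 = +1 weeks.

1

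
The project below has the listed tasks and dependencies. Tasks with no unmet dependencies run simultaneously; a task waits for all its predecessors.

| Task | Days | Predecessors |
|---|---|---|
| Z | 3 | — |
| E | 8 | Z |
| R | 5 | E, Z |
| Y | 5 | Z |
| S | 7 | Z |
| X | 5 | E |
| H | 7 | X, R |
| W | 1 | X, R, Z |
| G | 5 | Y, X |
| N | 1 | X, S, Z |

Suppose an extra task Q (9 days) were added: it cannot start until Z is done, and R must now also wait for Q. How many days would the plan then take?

24

Originally the plan takes 23 days.
With Q inserted, R now waits for max(E, Z, Q).
New critical path: Z→Q→R→H = 3+9+5+7 = 24 ⇒ 24 days.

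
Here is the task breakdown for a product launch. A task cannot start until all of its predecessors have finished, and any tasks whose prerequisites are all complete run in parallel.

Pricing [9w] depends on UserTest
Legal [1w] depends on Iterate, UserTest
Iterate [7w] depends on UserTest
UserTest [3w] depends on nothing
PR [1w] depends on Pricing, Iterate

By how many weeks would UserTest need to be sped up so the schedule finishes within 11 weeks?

Current finish: 13 weeks; target: 11.
UserTest is on every critical path, so each week cut from UserTest cuts the finish by one (this holds down to a finish of 11).
Need 13 − 11 = 2 weeks off UserTest → UserTest becomes 1 week, finish becomes 11.

2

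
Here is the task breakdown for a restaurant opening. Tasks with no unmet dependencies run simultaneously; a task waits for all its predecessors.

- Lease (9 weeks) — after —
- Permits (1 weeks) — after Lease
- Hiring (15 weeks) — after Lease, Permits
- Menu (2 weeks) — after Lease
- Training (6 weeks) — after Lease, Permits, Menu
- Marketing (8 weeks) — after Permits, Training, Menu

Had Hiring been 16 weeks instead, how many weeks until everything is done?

As given, the longest chain is Lease→Permits→Hiring = 9+1+15 = 25, so the finish is 25 weeks.
Hiring is on the critical path; changing it to 16 makes that path 26 weeks.
That remains the longest chain; total 26 weeks.

26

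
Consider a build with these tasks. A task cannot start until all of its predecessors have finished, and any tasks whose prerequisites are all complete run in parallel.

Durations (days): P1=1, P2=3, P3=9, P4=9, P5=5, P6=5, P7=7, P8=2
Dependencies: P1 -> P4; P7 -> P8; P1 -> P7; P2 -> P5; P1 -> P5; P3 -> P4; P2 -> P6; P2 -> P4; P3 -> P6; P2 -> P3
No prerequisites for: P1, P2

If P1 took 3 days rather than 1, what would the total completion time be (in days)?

As given, the longest chain is P2→P3→P4 = 3+9+9 = 21, so the finish is 21 days.
P1 is off the critical path — its longest chain is 10 days, giving 11 of slack.
No other chain overtakes it, so the finish is 21 days.

21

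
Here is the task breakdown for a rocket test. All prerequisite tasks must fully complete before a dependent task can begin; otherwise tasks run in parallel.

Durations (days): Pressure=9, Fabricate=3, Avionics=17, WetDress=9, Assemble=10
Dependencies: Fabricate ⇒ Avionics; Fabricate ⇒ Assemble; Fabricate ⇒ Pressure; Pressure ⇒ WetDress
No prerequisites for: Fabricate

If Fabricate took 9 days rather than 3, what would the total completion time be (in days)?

Baseline: Fabricate→Pressure→WetDress = 3+9+9 = 21 → 21 days.
Since Fabricate is critical, the +6 change carries straight to that chain (now 27 days).
That remains the longest chain; total 27 days.

27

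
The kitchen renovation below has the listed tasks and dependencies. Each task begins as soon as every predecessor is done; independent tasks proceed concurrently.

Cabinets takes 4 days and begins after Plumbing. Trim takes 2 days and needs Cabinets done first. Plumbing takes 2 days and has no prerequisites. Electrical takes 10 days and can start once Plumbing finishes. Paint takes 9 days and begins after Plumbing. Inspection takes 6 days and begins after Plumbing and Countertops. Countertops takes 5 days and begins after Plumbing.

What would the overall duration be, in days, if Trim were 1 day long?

As given, the longest chain is Plumbing→Countertops→Inspection = 2+5+6 = 13, so the finish is 13 days.
The longest path through Trim is only 8 days, so Trim has float 5.
No other chain overtakes it, so the finish is 13 days.

13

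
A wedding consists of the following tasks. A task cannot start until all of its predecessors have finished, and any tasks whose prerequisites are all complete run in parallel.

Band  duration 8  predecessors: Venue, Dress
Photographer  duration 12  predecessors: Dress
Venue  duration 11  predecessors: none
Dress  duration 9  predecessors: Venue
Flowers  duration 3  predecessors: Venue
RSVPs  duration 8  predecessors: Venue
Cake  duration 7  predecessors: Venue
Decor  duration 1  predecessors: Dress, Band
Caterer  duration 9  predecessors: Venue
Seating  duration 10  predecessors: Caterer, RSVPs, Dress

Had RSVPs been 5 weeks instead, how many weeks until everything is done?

32

Baseline: Venue→Dress→Photographer = 11+9+12 = 32 → 32 weeks.
RSVPs is off the critical path — its longest chain is 29 weeks, giving 3 of slack.
That remains the longest chain; total 32 weeks.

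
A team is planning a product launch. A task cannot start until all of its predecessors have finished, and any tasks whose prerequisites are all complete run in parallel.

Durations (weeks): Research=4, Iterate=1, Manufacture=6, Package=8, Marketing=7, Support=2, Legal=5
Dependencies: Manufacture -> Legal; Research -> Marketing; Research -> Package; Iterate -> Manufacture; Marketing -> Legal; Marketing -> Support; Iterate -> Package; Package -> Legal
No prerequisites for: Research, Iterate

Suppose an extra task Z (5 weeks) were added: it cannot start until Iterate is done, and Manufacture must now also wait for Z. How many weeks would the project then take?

Originally the project takes 17 weeks.
With Z inserted, Manufacture now waits for max(Iterate, Z).
New critical path: Research→Package→Legal = 4+8+5 = 17 ⇒ 17 weeks.

17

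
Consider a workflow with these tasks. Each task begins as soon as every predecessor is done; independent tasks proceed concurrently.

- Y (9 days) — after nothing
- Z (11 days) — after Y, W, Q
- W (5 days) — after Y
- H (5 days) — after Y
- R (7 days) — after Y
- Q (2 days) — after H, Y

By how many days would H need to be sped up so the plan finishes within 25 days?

Current finish: 27 days; target: 25.
H is on every critical path, so each day cut from H cuts the finish by one (this holds down to a finish of 25).
Need 27 − 25 = 2 days off H → H becomes 3 days, finish becomes 25.

2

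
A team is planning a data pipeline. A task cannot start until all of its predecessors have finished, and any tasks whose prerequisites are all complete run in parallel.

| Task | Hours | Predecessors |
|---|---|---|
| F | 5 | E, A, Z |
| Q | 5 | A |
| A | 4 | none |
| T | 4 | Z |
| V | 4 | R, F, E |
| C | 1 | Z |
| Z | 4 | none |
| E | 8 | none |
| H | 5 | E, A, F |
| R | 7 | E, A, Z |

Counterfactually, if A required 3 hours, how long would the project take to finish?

19

Actual critical path: E→R→V = 8+7+4 = 19 ⇒ 19 hours.
A is off the critical path — its longest chain is 15 hours, giving 4 of slack.
The critical path is still E→R→V; finish is now 19 hours.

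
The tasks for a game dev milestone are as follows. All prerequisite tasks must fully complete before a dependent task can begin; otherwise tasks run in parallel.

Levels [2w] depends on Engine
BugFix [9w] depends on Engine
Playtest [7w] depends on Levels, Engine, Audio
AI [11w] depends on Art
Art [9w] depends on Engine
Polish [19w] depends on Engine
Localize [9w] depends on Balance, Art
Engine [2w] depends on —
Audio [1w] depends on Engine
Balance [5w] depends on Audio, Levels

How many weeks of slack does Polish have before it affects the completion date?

1

Critical path: Engine→Art→AI = 2+9+11 = 22, so the finish is 22 weeks.
Polish finishes as early as 21 and must finish by 22.
Float = 22 − 21 = 1.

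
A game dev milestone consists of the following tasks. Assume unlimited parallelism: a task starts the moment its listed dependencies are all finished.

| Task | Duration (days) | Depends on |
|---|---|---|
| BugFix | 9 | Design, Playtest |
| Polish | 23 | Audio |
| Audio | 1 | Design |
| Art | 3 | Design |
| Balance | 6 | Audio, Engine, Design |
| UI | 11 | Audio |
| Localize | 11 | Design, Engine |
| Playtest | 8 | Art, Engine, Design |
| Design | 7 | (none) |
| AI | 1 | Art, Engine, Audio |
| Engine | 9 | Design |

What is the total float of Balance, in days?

Design→Engine→Playtest→BugFix = 7+9+8+9 = 33 sets the makespan at 33 days.
Longest path through Balance: 22 days (earliest finish 22, latest finish 33).
Float = 33 − 22 = 11.

11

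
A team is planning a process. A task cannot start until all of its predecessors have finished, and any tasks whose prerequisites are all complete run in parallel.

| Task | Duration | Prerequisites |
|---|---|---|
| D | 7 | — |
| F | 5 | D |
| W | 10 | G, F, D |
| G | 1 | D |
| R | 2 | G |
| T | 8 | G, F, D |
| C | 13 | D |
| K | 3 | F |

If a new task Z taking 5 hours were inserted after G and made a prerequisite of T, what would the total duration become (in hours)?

22

Originally the schedule takes 22 hours.
With Z inserted, T now waits for max(G, F, D, Z).
New critical path: D→F→W = 7+5+10 = 22 ⇒ 22 hours.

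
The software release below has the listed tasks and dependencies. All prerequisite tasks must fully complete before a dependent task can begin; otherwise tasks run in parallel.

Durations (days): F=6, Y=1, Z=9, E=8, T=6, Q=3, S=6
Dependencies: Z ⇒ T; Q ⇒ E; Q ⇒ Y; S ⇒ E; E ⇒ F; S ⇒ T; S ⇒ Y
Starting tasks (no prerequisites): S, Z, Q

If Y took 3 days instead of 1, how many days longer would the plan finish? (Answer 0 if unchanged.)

Baseline: S→E→F = 6+8+6 = 20 → 20 days.
Y is off the critical path — its longest chain is 7 days, giving 13 of slack.
That remains the longest chain; total 20 days.
Change in finish: 20 − 20 = +0 days.

0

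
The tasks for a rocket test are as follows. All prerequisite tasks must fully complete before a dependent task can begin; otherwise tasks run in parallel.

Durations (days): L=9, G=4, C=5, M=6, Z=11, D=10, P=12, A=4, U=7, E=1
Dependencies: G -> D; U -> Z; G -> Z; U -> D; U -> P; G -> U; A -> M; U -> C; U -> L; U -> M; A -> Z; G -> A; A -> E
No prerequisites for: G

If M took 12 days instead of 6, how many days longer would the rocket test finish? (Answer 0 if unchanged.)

0

As given, the longest chain is G→U→P = 4+7+12 = 23, so the finish is 23 days.
The longest path through M is only 17 days, so M has float 6.
That remains the longest chain; total 23 days.
Change in finish: 23 − 23 = +0 days.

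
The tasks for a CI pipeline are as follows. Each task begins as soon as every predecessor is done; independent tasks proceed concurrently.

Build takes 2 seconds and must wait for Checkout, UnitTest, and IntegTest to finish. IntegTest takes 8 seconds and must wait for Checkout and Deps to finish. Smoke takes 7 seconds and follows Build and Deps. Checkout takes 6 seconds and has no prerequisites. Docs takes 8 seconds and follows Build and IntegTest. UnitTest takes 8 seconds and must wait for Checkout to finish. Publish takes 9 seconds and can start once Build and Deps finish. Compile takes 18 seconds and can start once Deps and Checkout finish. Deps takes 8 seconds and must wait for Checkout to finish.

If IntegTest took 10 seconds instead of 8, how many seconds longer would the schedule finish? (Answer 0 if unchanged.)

2

Baseline: Checkout→Deps→IntegTest→Build→Publish = 6+8+8+2+9 = 33 → 33 seconds.
IntegTest lies on that path, so at 10 seconds the path becomes 35 seconds.
No other chain overtakes it, so the finish is 35 seconds.
Change in finish: 35 − 33 = +2 seconds.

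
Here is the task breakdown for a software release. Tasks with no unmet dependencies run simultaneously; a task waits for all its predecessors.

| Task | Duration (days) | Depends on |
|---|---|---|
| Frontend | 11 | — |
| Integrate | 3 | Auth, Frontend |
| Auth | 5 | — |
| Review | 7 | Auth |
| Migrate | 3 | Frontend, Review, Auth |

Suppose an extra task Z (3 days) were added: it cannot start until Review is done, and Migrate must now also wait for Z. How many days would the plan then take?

18

Originally the plan takes 15 days.
With Z inserted, Migrate now waits for max(Frontend, Review, Auth, Z).
New critical path: Auth→Review→Z→Migrate = 5+7+3+3 = 18 ⇒ 18 days.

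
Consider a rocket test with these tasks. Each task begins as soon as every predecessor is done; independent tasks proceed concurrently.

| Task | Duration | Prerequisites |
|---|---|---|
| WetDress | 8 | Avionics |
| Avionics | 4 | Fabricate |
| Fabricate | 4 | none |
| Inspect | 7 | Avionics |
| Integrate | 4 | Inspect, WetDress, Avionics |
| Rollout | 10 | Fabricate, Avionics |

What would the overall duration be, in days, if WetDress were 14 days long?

26

Critical path before the change: Fabricate→Avionics→WetDress→Integrate = 4+4+8+4 = 20 giving 20 days.
Since WetDress is critical, the +6 change carries straight to that chain (now 26 days).
No other chain overtakes it, so the finish is 26 days.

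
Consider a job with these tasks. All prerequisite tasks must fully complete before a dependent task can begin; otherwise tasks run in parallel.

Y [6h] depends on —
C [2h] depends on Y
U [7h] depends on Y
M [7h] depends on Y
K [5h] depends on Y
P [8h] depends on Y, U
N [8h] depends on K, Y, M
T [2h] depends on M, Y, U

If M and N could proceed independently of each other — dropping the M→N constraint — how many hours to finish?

21

With the dependency in place, Y→U→P = 6+7+8 = 21 sets the finish at 21 hours.
Without M→N, N's earliest start moves from 13 to 11.
New critical path: Y→U→P = 6+7+8 = 21 ⇒ 21 hours.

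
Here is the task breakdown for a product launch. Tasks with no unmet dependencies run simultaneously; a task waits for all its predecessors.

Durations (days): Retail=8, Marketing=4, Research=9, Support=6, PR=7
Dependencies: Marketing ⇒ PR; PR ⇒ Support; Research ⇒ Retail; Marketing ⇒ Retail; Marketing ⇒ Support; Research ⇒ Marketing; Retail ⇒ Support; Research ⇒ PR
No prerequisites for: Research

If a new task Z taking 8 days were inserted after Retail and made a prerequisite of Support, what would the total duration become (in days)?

35

Originally the project takes 27 days.
With Z inserted, Support now waits for max(PR, Retail, Marketing, Z).
New critical path: Research→Marketing→Retail→Z→Support = 9+4+8+8+6 = 35 ⇒ 35 days.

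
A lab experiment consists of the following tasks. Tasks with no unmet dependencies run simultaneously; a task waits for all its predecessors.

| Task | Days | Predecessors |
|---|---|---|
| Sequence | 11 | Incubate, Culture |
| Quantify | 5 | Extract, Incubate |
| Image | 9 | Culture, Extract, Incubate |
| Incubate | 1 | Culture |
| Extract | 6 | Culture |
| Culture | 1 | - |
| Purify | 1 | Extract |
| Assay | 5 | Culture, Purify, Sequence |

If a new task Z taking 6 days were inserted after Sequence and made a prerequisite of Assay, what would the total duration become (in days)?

24

Originally the project takes 18 days.
With Z inserted, Assay now waits for max(Culture, Purify, Sequence, Z).
New critical path: Culture→Incubate→Sequence→Z→Assay = 1+1+11+6+5 = 24 ⇒ 24 days.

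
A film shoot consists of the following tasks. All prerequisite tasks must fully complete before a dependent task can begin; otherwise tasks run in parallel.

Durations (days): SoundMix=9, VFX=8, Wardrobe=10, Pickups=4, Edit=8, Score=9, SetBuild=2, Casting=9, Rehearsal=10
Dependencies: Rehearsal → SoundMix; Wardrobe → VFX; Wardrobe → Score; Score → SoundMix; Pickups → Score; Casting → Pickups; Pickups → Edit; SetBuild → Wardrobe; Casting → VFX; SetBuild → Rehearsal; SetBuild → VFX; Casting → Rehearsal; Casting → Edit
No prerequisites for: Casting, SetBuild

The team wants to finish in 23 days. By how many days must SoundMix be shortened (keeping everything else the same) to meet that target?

8

Current finish: 31 days; target: 23.
SoundMix is on every critical path, so each day cut from SoundMix cuts the finish by one (this holds down to a finish of 23).
Need 31 − 23 = 8 days off SoundMix → SoundMix becomes 1 day, finish becomes 23.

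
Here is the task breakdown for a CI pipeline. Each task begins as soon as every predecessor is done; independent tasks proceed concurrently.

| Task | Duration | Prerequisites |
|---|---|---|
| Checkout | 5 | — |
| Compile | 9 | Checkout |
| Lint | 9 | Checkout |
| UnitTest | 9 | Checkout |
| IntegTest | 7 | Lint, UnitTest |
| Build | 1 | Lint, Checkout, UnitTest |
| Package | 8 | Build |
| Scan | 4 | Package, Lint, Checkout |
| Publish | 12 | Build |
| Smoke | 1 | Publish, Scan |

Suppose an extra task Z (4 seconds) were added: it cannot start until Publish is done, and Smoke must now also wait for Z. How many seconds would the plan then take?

Originally the plan takes 28 seconds.
With Z inserted, Smoke now waits for max(Publish, Scan, Z).
New critical path: Checkout→Lint→Build→Publish→Z→Smoke = 5+9+1+12+4+1 = 32 ⇒ 32 seconds.

32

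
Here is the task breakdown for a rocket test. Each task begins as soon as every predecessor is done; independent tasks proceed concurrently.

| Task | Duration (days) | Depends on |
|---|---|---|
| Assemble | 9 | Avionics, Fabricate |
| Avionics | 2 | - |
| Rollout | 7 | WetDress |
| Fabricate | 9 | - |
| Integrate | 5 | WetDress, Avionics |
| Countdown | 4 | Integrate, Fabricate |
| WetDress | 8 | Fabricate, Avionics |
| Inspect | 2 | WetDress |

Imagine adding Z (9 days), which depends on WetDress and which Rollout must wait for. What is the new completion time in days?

33

Originally the job takes 26 days.
With Z inserted, Rollout now waits for max(WetDress, Z).
New critical path: Fabricate→WetDress→Z→Rollout = 9+8+9+7 = 33 ⇒ 33 days.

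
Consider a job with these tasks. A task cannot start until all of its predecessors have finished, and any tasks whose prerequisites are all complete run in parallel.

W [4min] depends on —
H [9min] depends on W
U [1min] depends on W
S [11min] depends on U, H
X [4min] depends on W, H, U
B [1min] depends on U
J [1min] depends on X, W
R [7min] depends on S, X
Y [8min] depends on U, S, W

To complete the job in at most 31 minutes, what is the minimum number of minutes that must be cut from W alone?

1

Current finish: 32 minutes; target: 31.
W is on every critical path, so each minute cut from W cuts the finish by one (this holds down to a finish of 29).
Need 32 − 31 = 1 minute off W → W becomes 3 minutes, finish becomes 31.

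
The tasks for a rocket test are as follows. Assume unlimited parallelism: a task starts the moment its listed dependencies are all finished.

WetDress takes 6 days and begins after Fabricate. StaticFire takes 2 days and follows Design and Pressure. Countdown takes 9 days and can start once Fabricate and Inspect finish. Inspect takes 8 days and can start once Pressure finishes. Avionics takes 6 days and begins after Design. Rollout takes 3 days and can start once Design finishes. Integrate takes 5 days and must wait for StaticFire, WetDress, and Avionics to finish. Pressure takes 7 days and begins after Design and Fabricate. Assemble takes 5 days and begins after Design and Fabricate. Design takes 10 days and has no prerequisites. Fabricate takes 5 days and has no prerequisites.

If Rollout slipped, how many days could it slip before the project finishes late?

Critical path: Design→Pressure→Inspect→Countdown = 10+7+8+9 = 34, so the finish is 34 days.
The longest chain containing Rollout totals 13 days.
Float = 34 − 13 = 21.

21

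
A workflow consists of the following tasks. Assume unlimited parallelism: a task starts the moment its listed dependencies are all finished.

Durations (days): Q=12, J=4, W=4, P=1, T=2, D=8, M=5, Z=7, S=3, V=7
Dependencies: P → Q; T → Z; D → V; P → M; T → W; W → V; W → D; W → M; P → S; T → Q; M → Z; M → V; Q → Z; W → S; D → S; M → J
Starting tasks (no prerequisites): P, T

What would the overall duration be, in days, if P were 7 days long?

Baseline: T→W→D→V = 2+4+8+7 = 21 → 21 days.
The longest path through P is only 20 days, so P has float 1.
Now P→Q→Z = 7+12+7 = 26 is longest, so the finish becomes 26 days.

26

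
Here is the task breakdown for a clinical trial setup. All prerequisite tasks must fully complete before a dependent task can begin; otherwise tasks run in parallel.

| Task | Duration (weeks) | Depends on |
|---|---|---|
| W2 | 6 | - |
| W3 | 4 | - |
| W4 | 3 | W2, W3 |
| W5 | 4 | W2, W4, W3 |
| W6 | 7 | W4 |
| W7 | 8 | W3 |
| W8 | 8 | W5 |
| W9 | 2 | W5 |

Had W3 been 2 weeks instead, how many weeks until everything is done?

Baseline: W2→W4→W5→W8 = 6+3+4+8 = 21 → 21 weeks.
W3 has 2 weeks of float (longest path through it is 19).
That remains the longest chain; total 21 weeks.

21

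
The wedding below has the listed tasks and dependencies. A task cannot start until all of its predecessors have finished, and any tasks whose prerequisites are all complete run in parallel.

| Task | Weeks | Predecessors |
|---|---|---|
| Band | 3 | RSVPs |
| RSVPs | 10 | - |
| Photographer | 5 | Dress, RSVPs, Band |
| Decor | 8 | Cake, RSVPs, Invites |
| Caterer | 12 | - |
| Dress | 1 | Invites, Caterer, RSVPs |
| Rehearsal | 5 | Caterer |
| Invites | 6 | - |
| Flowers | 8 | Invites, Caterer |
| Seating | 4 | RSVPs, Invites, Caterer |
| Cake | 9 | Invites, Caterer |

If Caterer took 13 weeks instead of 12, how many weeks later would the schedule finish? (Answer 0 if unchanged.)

1

Critical path before the change: Caterer→Cake→Decor = 12+9+8 = 29 giving 29 weeks.
Caterer lies on that path, so at 13 weeks the path becomes 30 weeks.
That remains the longest chain; total 30 weeks.
Change in finish: 30 − 29 = +1 weeks.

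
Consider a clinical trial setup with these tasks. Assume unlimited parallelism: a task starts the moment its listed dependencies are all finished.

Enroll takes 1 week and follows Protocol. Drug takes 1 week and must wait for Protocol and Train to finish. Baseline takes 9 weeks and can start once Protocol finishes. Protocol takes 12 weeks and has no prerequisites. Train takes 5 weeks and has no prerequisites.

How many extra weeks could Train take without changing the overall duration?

The longest chain is Protocol→Baseline = 12+9 = 21; overall finish 21 weeks.
The longest chain containing Train totals 6 weeks.
Slack of Train = 15 − 0 = 15 weeks.

15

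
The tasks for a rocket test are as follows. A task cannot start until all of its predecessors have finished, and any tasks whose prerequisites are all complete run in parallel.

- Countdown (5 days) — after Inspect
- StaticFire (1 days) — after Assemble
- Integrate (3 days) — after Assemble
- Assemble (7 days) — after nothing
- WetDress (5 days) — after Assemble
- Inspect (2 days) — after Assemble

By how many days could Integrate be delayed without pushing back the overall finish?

4

The longest chain is Assemble→Inspect→Countdown = 7+2+5 = 14; overall finish 14 days.
Integrate finishes as early as 10 and must finish by 14.
So Integrate can slip 14 − 10 = 4 days.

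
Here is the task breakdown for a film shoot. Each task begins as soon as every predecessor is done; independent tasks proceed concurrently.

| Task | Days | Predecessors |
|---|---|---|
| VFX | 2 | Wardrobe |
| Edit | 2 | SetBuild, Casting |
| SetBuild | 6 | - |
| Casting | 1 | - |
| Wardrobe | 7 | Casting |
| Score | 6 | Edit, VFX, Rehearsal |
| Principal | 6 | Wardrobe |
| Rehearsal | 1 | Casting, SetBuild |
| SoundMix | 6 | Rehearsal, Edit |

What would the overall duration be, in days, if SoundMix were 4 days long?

As given, the longest chain is Casting→Wardrobe→VFX→Score = 1+7+2+6 = 16, so the finish is 16 days.
The longest path through SoundMix is only 14 days, so SoundMix has float 2.
The critical path is still Casting→Wardrobe→VFX→Score; finish is now 16 days.

16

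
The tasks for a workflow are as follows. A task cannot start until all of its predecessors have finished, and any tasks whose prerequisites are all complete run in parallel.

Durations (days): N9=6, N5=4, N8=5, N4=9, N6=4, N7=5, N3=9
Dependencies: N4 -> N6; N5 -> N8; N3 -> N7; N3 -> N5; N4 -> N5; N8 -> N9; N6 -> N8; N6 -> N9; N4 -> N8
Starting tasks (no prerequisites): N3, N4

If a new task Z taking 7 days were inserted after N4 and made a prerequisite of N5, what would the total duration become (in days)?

31

Originally the plan takes 24 days.
With Z inserted, N5 now waits for max(N4, N3, Z).
New critical path: N4→Z→N5→N8→N9 = 9+7+4+5+6 = 31 ⇒ 31 days.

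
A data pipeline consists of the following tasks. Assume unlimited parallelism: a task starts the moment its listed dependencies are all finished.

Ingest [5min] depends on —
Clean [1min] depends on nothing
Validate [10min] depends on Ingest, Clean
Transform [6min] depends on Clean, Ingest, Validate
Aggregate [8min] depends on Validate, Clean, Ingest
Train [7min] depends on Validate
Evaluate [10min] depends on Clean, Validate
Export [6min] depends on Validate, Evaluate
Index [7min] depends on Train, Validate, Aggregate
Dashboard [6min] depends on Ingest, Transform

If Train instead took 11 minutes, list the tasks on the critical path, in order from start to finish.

Ingest, Validate, Train, Index

As given, the longest chain is Ingest→Validate→Evaluate→Export = 5+10+10+6 = 31, so the finish is 31 minutes.
Train is off the critical path — its longest chain is 29 minutes, giving 2 of slack.
Now Ingest→Validate→Train→Index = 5+10+11+7 = 33 is longest, so the finish becomes 33 minutes.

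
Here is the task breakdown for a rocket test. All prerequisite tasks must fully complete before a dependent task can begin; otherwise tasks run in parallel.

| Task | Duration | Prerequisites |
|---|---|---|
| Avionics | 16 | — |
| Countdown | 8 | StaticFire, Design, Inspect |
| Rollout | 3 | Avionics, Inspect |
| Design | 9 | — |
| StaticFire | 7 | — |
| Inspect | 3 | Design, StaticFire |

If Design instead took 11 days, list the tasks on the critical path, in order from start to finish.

Design, Inspect, Countdown

The binding path is Design→Inspect→Countdown = 9+3+8 = 20; finish at 20 days.
Since Design is critical, the +2 change carries straight to that chain (now 22 days).
The critical path is still Design→Inspect→Countdown; finish is now 22 days.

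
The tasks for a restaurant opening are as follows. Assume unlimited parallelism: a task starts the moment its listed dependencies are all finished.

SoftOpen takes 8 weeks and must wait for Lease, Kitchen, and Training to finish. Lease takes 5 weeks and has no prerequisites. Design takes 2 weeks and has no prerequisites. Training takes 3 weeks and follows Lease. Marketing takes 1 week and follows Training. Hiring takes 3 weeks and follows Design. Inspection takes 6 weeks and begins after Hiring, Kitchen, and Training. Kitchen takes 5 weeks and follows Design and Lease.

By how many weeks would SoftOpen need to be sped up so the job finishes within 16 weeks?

2

Current finish: 18 weeks; target: 16.
SoftOpen is on every critical path, so each week cut from SoftOpen cuts the finish by one (this holds down to a finish of 16).
Need 18 − 16 = 2 weeks off SoftOpen → SoftOpen becomes 6 weeks, finish becomes 16.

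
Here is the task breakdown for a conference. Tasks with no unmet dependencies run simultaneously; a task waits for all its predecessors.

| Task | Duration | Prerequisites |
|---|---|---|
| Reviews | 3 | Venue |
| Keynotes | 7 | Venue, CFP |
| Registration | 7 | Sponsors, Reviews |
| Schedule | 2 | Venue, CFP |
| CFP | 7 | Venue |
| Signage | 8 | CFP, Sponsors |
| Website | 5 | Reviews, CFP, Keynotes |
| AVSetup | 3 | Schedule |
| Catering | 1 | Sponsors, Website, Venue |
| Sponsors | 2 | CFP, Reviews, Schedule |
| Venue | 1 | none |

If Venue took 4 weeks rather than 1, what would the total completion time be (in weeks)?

24

Critical path before the change: Venue→CFP→Keynotes→Website→Catering = 1+7+7+5+1 = 21 giving 21 weeks.
Venue lies on that path, so at 4 weeks the path becomes 24 weeks.
That remains the longest chain; total 24 weeks.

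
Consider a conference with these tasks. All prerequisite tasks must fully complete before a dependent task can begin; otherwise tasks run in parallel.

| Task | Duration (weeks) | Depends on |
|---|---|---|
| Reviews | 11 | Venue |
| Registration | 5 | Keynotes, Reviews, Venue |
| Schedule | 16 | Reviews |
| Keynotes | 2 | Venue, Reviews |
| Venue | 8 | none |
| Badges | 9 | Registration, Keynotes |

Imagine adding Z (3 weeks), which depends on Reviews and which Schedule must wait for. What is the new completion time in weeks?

38

Originally the conference takes 35 weeks.
With Z inserted, Schedule now waits for max(Reviews, Z).
New critical path: Venue→Reviews→Z→Schedule = 8+11+3+16 = 38 ⇒ 38 weeks.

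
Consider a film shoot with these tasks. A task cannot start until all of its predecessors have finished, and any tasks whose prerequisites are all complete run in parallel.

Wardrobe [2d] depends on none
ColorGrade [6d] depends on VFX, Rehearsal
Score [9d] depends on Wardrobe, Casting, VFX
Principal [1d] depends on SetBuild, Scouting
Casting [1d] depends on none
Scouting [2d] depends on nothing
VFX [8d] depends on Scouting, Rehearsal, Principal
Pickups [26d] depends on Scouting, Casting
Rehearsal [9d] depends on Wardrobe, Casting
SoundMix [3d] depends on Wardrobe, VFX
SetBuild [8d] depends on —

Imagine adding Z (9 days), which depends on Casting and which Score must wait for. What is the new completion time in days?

28

Originally the job takes 28 days.
With Z inserted, Score now waits for max(Wardrobe, Casting, VFX, Z).
New critical path: Scouting→Pickups = 2+26 = 28 ⇒ 28 days.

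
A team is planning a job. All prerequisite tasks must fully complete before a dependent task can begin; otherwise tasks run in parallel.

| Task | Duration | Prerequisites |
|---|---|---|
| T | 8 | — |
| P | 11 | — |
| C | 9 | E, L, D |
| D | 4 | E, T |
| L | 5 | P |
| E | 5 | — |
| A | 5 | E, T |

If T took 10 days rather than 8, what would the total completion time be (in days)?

25

As given, the longest chain is P→L→C = 11+5+9 = 25, so the finish is 25 days.
T has 4 days of float (longest path through it is 21).
The critical path is still P→L→C; finish is now 25 days.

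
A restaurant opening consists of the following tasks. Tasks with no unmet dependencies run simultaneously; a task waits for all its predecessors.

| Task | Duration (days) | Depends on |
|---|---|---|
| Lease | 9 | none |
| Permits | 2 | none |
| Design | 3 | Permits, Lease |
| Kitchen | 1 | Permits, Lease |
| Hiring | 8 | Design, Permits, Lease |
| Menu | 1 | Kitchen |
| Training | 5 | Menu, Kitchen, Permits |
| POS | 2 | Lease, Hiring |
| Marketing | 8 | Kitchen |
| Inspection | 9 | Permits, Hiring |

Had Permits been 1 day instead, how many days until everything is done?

29

Critical path before the change: Lease→Design→Hiring→Inspection = 9+3+8+9 = 29 giving 29 days.
Permits has 7 days of float (longest path through it is 22).
No other chain overtakes it, so the finish is 29 days.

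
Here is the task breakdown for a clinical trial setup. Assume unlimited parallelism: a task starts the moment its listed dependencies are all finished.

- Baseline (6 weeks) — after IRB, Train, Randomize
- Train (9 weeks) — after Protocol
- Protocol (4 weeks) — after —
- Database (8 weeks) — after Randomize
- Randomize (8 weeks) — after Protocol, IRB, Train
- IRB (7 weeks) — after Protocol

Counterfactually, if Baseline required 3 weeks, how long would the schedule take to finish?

29

The binding path is Protocol→Train→Randomize→Database = 4+9+8+8 = 29; finish at 29 weeks.
The longest path through Baseline is only 27 weeks, so Baseline has float 2.
The critical path is still Protocol→Train→Randomize→Database; finish is now 29 weeks.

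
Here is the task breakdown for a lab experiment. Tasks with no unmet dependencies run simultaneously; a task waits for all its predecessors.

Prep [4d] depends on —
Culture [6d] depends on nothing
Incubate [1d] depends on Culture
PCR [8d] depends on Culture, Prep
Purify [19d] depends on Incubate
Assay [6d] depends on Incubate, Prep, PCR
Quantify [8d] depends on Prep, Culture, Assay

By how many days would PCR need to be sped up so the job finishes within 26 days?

Current finish: 28 days; target: 26.
PCR is on every critical path, so each day cut from PCR cuts the finish by one (this holds down to a finish of 26).
Need 28 − 26 = 2 days off PCR → PCR becomes 6 days, finish becomes 26.

2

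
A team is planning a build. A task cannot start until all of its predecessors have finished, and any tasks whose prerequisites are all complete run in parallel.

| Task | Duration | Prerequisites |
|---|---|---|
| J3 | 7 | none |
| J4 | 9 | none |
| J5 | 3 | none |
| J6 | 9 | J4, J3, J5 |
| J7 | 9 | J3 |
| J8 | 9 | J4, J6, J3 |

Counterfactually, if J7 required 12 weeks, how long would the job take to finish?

27

As given, the longest chain is J4→J6→J8 = 9+9+9 = 27, so the finish is 27 weeks.
J7 has 11 weeks of float (longest path through it is 16).
That remains the longest chain; total 27 weeks.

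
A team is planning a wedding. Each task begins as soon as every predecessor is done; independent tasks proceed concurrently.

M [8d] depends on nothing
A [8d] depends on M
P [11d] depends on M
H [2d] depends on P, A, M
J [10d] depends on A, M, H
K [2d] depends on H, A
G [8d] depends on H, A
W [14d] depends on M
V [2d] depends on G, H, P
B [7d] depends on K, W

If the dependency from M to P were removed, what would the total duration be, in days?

Original critical path: M→P→H→J = 8+11+2+10 = 31 ⇒ 31 days.
Without M→P, P's earliest start moves from 8 to 0.
The longest chain is now M→W→B = 8+14+7 = 29, so the project takes 29 days.

29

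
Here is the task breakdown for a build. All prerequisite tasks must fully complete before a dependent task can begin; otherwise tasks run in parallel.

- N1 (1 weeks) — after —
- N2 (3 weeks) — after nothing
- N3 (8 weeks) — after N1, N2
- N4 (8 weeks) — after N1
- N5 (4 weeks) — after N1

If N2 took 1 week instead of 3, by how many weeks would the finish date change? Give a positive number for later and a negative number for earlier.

Actual critical path: N2→N3 = 3+8 = 11 ⇒ 11 weeks.
N2 is on the critical path; changing it to 1 makes that path 9 weeks.
New critical path: N1→N3 = 1+8 = 9 ⇒ 9 weeks.
Change in finish: 9 − 11 = -2 weeks.

-2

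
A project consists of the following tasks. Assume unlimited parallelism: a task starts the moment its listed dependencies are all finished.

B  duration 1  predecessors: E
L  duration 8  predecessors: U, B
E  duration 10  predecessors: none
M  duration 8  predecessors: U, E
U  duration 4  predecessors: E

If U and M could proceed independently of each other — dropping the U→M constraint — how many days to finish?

22

Original critical path: E→U→M = 10+4+8 = 22 ⇒ 22 days.
Without U→M, M's earliest start moves from 14 to 10.
After: E→U→L = 10+4+8 = 22 → 22 days.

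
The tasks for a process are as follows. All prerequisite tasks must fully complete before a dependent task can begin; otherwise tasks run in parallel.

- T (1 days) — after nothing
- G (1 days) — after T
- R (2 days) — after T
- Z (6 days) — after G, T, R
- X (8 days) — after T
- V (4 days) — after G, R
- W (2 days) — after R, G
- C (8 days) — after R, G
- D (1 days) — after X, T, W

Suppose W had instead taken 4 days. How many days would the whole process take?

11

Critical path before the change: T→R→C = 1+2+8 = 11 giving 11 days.
The longest path through W is only 6 days, so W has float 5.
No other chain overtakes it, so the finish is 11 days.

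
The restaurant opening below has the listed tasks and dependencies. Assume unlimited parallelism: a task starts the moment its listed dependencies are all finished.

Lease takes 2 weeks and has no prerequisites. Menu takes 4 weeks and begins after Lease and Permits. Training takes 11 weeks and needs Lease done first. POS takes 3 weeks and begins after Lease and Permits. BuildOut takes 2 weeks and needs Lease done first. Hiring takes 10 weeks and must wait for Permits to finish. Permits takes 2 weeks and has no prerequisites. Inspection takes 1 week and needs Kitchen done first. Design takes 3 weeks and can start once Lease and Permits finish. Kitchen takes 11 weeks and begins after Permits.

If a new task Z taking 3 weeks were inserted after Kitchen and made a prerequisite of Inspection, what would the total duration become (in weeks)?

17

Originally the project takes 14 weeks.
With Z inserted, Inspection now waits for max(Kitchen, Z).
New critical path: Permits→Kitchen→Z→Inspection = 2+11+3+1 = 17 ⇒ 17 weeks.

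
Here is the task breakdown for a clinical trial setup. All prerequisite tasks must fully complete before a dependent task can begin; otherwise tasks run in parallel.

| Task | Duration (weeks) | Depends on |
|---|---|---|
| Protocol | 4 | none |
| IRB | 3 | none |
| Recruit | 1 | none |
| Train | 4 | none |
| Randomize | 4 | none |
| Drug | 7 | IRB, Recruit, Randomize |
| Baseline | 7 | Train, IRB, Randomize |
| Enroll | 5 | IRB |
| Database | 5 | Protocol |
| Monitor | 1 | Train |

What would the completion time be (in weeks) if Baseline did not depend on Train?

Original critical path: Train→Baseline = 4+7 = 11 ⇒ 11 weeks.
Dropping Train→Baseline doesn't change Baseline's earliest start (4); another predecessor still binds.
After: Randomize→Drug = 4+7 = 11 → 11 weeks.

11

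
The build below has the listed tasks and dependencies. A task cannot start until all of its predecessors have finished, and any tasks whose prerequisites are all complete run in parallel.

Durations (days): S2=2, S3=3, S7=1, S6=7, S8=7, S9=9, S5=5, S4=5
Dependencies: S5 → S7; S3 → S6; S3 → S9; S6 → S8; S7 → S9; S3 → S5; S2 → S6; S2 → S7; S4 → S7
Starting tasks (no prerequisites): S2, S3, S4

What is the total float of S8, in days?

1

Critical path: S3→S5→S7→S9 = 3+5+1+9 = 18, so the finish is 18 days.
S8 finishes as early as 17 and must finish by 18.
Float = 18 − 17 = 1.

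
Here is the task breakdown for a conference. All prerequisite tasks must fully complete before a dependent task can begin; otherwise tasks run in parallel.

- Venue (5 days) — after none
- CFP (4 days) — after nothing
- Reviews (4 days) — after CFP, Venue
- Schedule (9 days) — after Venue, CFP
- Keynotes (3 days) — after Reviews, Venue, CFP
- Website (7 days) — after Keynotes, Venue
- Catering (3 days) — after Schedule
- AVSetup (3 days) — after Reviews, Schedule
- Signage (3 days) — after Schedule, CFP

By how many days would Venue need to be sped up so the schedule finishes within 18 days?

Current finish: 19 days; target: 18.
Venue is on every critical path, so each day cut from Venue cuts the finish by one (this holds down to a finish of 18).
Need 19 − 18 = 1 day off Venue → Venue becomes 4 days, finish becomes 18.

1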